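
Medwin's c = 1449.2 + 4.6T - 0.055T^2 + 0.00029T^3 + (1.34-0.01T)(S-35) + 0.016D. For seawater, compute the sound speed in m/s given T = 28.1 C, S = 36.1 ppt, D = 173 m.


1545.4 m/s


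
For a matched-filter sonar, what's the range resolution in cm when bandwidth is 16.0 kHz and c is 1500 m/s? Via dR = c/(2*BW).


4.69 cm


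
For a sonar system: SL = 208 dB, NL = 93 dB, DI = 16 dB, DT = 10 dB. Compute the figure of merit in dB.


FOM = SL - NL + DI - DT = 208 - 93 + 16 - 10 = 121

121 dB


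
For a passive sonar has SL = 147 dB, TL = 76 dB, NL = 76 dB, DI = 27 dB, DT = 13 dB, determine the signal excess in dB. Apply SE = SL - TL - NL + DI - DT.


SE = SL - TL - NL + DI - DT = 147 - 76 - 76 + 27 - 13 = 9

9 dB


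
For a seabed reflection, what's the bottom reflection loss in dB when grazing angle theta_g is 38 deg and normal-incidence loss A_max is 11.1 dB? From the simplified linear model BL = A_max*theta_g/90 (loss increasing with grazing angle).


BL = A_max * theta_g / 90 = 11.1 * 38 / 90 = 4.69

4.69 dB


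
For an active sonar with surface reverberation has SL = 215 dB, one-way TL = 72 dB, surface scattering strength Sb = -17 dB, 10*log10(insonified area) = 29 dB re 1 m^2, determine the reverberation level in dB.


RL = SL - 2*TL + Sb + 10*log10(A) = 215 - 2*72 + (-17) + 29 = 83

83 dB


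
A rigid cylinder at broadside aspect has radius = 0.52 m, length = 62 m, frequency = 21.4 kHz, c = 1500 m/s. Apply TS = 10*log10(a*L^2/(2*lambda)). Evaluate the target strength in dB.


lambda = 1500/21400 = 0.07009 m
TS = 10*log10(0.52*62^2/(2*0.07009)) = 41.54

41.54 dB


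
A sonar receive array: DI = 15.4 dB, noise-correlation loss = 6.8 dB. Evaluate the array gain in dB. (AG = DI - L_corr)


AG = DI - L_corr = 15.4 - 6.8 = 8.6

8.6 dB


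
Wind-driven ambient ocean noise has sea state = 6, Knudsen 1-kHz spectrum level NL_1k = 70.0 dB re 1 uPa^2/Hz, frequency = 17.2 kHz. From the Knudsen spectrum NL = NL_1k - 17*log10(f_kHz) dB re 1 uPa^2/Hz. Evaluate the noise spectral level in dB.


49.0 dB


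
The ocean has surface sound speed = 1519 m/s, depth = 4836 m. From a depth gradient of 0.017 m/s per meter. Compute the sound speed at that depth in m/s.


1601.212 m/s


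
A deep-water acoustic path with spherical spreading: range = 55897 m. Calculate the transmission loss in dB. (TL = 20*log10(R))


TL = 20*log10(55897) = 94.95

94.95 dB


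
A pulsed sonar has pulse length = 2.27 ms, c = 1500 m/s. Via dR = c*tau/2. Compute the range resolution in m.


dR = c*tau/2 = 1500 * 2.27e-3 / 2 = 1.7025

1.7025 m


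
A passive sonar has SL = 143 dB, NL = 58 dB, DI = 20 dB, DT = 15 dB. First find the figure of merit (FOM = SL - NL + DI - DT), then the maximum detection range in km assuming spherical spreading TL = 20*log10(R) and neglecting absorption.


Step 1: FOM = SL - NL + DI - DT = 143 - 58 + 20 - 15 = 90 dB
Step 2: at max range FOM = TL = 20*log10(R), so R = 10^(90/20) = 31622.78 m = 31.62 km

31.62 km


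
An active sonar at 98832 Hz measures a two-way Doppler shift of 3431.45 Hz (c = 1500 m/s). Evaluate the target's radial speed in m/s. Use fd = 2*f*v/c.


From fd = 2*f*v/c, v = c*fd/(2*f) = 1500 * 3431.45 / (2*98832) = 26.04

26.04 m/s


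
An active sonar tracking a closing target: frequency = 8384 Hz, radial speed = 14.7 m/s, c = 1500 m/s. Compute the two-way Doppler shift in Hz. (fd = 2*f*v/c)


fd = 2*f*v/c = 2 * 8384 * 14.7 / 1500 = 164.33

164.33 Hz


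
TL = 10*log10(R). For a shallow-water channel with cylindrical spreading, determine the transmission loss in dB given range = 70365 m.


48.47 dB


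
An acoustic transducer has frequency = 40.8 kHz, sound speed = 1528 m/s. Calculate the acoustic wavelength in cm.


lambda = c/f = 1528 / 40800 = 0.0375 m = 3.75 cm

3.75 cm


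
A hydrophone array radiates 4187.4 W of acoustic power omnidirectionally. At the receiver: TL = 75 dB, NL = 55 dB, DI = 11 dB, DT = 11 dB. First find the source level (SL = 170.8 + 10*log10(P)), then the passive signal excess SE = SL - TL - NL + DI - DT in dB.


Step 1: SL = 170.8 + 10*log10(4187.4) = 207.02 dB
Step 2: SE = SL - TL - NL + DI - DT = 207.02 - 75 - 55 + 11 - 11 = 77.02

77.02 dB


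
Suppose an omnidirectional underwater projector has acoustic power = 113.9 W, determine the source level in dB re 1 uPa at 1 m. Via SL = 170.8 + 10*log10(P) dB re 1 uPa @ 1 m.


SL = 170.8 + 10*log10(113.9) = 170.8 + 20.57 = 191.37

191.37 dB


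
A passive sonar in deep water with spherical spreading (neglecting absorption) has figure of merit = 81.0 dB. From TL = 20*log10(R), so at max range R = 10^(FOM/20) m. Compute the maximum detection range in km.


At max range FOM = TL, so 20*log10(R) = 81.0
R = 10^(81.0/20) = 11220.18 m = 11.22 km

11.22 km


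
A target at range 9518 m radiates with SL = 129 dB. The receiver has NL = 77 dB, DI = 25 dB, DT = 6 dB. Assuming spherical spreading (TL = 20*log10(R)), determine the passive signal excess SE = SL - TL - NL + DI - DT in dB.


Step 1: TL = 20*log10(9518) = 79.57 dB
Step 2: SE = 129 - 79.57 - 77 + 25 - 6 = -8.57

-8.57 dB


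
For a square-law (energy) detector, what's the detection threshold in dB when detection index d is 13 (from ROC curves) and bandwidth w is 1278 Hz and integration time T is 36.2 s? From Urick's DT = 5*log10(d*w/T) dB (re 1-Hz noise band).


DT = 5*log10(d*w/T) = 5*log10(13 * 1278 / 36.2) = 5*log10(458.95) = 13.31

13.31 dB


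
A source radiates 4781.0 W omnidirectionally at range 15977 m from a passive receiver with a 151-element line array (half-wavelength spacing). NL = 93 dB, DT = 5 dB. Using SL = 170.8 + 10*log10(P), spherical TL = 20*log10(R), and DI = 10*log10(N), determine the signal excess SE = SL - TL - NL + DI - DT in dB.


Step 1: SL = 170.8 + 10*log10(4781.0) = 207.6 dB
Step 2: TL = 20*log10(15977) = 84.07 dB
Step 3: DI = 10*log10(151) = 21.79 dB
Step 4: SE = SL - TL - NL + DI - DT = 207.6 - 84.07 - 93 + 21.79 - 5 = 47.32

47.32 dB


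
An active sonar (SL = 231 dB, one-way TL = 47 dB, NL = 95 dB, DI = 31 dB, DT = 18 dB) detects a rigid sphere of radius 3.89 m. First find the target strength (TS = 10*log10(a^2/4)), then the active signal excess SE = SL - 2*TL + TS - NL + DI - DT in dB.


Step 1: TS = 10*log10(3.89^2/4) = 5.78 dB
Step 2: SE = SL - 2*TL + TS - NL + DI - DT = 231 - 2*47 + (5.78) - 95 + 31 - 18 = 60.78

60.78 dB


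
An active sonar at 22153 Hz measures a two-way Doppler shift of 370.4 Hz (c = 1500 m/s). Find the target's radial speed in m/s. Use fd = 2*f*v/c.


From fd = 2*f*v/c, v = c*fd/(2*f) = 1500 * 370.4 / (2*22153) = 12.54

12.54 m/s


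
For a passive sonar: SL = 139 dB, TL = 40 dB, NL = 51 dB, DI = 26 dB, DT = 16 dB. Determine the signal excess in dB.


58 dB


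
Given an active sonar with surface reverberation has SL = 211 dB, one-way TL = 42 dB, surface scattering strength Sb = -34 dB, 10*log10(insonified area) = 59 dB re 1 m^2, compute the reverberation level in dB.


RL = SL - 2*TL + Sb + 10*log10(A) = 211 - 2*42 + (-34) + 59 = 152

152 dB


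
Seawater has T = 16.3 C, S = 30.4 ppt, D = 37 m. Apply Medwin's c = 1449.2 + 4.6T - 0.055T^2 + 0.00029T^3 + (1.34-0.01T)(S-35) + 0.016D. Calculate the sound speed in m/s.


c = 1449.2 + 4.6*16.3 - 0.055*16.3^2 + 0.00029*16.3^3 + (1.34 - 0.01*16.3)*(30.4 - 35) + 0.016*37 = 1506.0

1506.0 m/s


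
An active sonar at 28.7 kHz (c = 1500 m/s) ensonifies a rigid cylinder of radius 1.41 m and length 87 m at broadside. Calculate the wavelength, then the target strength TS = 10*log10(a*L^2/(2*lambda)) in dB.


Step 1: lambda = c/f = 1500/28700 = 0.05226 m
Step 2: TS = 10*log10(a*L^2/(2*lambda)) = 10*log10(1.41*87^2/(2*0.05226)) = 50.09

50.09 dB


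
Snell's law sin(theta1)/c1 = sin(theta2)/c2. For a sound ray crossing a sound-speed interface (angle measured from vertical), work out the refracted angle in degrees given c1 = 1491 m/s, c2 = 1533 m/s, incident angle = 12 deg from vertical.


sin(theta2) = (c2/c1)*sin(theta1) = (1533/1491)*sin(12 deg) = 0.21377
theta2 = arcsin(0.21377) = 12.34

12.34 deg


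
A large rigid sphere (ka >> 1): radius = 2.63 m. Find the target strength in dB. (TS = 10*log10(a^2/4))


TS = 10*log10(2.63^2 / 4) = 10*log10(1.729225) = 2.38

2.38 dB


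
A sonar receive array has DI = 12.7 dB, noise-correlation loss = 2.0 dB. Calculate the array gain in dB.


AG = DI - L_corr = 12.7 - 2.0 = 10.7

10.7 dB


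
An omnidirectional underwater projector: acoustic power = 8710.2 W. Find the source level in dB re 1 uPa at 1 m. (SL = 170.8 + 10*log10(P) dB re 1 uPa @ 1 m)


210.2 dB


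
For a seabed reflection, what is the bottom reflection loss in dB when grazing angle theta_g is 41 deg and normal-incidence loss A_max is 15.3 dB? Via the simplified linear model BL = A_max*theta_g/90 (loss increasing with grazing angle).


6.97 dB


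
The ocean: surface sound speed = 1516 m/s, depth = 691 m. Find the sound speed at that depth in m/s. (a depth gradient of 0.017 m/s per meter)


c = 1516 + 0.017 * 691 = 1527.747

1527.747 m/s


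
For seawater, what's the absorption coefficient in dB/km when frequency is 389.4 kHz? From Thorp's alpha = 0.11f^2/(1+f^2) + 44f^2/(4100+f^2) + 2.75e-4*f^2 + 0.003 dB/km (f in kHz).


84.654 dB/km


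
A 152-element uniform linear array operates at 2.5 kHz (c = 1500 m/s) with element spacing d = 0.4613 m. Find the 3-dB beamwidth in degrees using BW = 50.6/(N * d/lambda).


Step 1: lambda = 1500/2500 = 0.6 m
Step 2: d/lambda = 0.4613/0.6 = 0.7688
Step 3: BW = 50.6/(N * d/lambda) = 50.6/(152 * 0.7688) = 0.43

0.43 deg


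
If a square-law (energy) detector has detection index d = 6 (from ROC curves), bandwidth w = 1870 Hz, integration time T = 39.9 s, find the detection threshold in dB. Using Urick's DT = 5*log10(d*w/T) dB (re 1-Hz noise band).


12.25 dB


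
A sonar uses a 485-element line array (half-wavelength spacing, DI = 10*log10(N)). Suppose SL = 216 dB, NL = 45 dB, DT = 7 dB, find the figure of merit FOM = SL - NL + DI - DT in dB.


Step 1: DI = 10*log10(485) = 26.86 dB
Step 2: FOM = SL - NL + DI - DT = 216 - 45 + 26.86 - 7 = 190.86

190.86 dB


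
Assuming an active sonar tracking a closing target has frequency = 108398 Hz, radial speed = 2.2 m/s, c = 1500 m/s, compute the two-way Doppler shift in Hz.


fd = 2*f*v/c = 2 * 108398 * 2.2 / 1500 = 317.97

317.97 Hz


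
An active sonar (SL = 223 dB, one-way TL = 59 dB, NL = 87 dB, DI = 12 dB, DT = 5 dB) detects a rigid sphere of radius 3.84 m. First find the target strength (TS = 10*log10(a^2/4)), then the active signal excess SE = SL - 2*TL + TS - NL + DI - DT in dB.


Step 1: TS = 10*log10(3.84^2/4) = 5.67 dB
Step 2: SE = SL - 2*TL + TS - NL + DI - DT = 223 - 2*59 + (5.67) - 87 + 12 - 5 = 30.67

30.67 dB


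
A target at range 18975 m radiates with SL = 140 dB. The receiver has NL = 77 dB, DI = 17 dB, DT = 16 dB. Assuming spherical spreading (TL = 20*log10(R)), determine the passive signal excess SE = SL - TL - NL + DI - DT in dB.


Step 1: TL = 20*log10(18975) = 85.56 dB
Step 2: SE = 140 - 85.56 - 77 + 17 - 16 = -21.56

-21.56 dB


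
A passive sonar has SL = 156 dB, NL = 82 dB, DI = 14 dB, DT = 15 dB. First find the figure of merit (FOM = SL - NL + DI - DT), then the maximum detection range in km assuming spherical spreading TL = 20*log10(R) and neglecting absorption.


Step 1: FOM = SL - NL + DI - DT = 156 - 82 + 14 - 15 = 73 dB
Step 2: at max range FOM = TL = 20*log10(R), so R = 10^(73/20) = 4466.84 m = 4.47 km

4.47 km


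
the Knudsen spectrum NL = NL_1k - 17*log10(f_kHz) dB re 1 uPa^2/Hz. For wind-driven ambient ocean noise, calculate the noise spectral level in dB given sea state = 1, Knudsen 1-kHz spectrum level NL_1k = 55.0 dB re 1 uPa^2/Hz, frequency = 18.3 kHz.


NL = NL_1k - 17*log10(f_kHz) = 55.0 - 17*log10(18.3) = 55.0 - (21.46) = 33.54

33.54 dB


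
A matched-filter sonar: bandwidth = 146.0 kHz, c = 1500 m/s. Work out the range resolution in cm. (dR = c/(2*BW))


dR = c/(2*BW) = 1500 / (2 * 146.0e3) = 0.0051 m = 0.51 cm

0.51 cm


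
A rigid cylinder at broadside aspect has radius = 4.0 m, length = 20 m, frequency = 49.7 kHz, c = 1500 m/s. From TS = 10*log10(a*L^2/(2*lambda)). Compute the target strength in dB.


lambda = 1500/49700 = 0.03018 m
TS = 10*log10(4.0*20^2/(2*0.03018)) = 44.23

44.23 dB


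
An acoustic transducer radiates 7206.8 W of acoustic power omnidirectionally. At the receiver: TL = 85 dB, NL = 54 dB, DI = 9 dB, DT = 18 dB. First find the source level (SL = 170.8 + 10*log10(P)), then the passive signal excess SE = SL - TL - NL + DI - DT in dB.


Step 1: SL = 170.8 + 10*log10(7206.8) = 209.38 dB
Step 2: SE = SL - TL - NL + DI - DT = 209.38 - 85 - 54 + 9 - 18 = 61.38

61.38 dB


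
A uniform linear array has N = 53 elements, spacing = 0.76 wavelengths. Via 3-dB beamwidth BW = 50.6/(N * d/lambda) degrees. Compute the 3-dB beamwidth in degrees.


BW = 50.6 / (53 * 0.76) = 50.6 / 40.28 = 1.26

1.26 deg


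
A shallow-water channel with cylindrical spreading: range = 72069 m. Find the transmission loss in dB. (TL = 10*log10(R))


TL = 10*log10(72069) = 48.58

48.58 dB


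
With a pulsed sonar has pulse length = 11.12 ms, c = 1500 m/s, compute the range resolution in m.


8.34 m


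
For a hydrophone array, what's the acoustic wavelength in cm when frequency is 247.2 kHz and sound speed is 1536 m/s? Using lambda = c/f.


lambda = c/f = 1536 / 247200 = 0.0062 m = 0.62 cm

0.62 cm


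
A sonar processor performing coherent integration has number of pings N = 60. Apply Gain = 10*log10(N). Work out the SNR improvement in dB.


Gain = 10*log10(60) = 17.78

17.78 dB


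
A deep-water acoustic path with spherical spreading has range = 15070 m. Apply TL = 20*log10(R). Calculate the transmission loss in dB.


TL = 20*log10(15070) = 83.56

83.56 dB


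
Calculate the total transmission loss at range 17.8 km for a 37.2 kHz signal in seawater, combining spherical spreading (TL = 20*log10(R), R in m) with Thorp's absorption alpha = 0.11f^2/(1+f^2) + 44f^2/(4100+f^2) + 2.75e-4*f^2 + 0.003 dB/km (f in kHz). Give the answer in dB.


Step 1 (Thorp): alpha = 0.11*1383.84/(1+1383.84) + 44*1383.84/(4100+1383.84) + 2.75e-4*1383.84 + 0.003 = 11.5968 dB/km
Step 2: TL_spread = 20*log10(17800) = 85.01 dB
Step 3: TL_abs = alpha*R = 11.5968 * 17.8 = 206.42 dB
Step 4: TL_total = 85.01 + 206.42 = 291.43

291.43 dB


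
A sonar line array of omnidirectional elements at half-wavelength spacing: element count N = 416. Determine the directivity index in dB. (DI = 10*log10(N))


26.19 dB


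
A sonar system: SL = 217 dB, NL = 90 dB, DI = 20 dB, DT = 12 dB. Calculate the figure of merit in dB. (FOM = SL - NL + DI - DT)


135 dB


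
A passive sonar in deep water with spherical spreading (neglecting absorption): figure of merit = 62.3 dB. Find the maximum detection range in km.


At max range FOM = TL, so 20*log10(R) = 62.3
R = 10^(62.3/20) = 1303.17 m = 1.3 km

1.3 km


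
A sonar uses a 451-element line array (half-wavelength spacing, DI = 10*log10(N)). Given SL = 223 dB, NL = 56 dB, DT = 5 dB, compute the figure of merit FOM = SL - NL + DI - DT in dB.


188.54 dB


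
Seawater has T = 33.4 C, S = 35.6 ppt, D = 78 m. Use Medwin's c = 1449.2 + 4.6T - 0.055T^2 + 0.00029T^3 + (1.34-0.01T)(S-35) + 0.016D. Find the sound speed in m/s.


1554.14 m/s


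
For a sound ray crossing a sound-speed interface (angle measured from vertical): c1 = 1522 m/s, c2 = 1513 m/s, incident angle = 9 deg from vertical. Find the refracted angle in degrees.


8.95 deg


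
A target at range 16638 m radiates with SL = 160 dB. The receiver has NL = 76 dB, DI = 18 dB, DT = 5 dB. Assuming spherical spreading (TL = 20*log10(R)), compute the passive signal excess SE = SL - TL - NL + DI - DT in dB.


12.58 dB


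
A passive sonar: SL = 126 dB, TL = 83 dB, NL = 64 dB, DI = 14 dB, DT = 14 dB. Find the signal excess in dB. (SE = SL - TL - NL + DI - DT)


SE = SL - TL - NL + DI - DT = 126 - 83 - 64 + 14 - 14 = -21

-21 dB


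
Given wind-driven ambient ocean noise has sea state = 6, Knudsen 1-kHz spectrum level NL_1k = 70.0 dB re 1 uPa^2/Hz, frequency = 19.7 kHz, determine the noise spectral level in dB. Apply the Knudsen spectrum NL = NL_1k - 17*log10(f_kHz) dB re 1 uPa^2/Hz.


NL = NL_1k - 17*log10(f_kHz) = 70.0 - 17*log10(19.7) = 70.0 - (22.01) = 47.99

47.99 dB


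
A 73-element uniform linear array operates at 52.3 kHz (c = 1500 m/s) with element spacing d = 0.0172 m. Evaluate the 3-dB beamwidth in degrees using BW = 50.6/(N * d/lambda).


1.16 deg


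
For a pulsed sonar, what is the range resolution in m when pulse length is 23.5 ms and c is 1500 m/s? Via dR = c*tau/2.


dR = c*tau/2 = 1500 * 23.5e-3 / 2 = 17.625

17.625 m


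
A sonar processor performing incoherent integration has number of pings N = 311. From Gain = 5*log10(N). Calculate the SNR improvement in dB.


12.46 dB


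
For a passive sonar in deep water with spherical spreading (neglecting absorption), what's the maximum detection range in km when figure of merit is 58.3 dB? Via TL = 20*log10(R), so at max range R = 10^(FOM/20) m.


0.82 km


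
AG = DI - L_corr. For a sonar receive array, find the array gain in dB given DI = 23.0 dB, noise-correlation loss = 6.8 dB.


AG = DI - L_corr = 23.0 - 6.8 = 16.2

16.2 dB


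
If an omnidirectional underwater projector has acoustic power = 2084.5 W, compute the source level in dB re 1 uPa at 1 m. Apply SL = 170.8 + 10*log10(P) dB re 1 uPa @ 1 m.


203.99 dB


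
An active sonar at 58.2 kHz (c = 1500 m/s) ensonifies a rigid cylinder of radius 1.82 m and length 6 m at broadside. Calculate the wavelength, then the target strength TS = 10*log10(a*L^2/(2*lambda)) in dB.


Step 1: lambda = c/f = 1500/58200 = 0.02577 m
Step 2: TS = 10*log10(a*L^2/(2*lambda)) = 10*log10(1.82*6^2/(2*0.02577)) = 31.04

31.04 dB


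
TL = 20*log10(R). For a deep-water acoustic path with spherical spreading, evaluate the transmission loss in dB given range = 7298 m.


TL = 20*log10(7298) = 77.26

77.26 dB


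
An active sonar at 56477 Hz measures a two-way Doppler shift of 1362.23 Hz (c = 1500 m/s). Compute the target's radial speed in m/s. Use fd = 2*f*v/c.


18.09 m/s


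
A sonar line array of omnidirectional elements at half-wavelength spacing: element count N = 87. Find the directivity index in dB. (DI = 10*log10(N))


DI = 10*log10(87) = 19.4

19.4 dB


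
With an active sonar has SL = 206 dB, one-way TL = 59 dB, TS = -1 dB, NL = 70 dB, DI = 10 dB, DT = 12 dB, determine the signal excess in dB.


SE = SL - 2*TL + TS - NL + DI - DT = 206 - 2*59 + (-1) - 70 + 10 - 12 = 15

15 dB


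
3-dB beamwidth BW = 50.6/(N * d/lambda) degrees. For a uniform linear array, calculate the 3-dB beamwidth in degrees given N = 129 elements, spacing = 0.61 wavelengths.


0.64 deg


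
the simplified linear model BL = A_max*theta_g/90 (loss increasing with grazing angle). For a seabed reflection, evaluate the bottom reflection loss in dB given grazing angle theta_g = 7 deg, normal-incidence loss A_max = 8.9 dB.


BL = A_max * theta_g / 90 = 8.9 * 7 / 90 = 0.69

0.69 dB


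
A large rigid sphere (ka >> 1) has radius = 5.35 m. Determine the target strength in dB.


TS = 10*log10(5.35^2 / 4) = 10*log10(7.155625) = 8.55

8.55 dB


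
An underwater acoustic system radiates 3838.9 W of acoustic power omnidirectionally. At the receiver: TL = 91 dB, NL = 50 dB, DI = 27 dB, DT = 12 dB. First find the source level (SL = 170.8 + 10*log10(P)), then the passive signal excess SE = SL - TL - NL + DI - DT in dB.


Step 1: SL = 170.8 + 10*log10(3838.9) = 206.64 dB
Step 2: SE = SL - TL - NL + DI - DT = 206.64 - 91 - 50 + 27 - 12 = 80.64

80.64 dB


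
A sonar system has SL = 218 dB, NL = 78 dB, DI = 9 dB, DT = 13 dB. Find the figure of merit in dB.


FOM = SL - NL + DI - DT = 218 - 78 + 9 - 13 = 136

136 dB


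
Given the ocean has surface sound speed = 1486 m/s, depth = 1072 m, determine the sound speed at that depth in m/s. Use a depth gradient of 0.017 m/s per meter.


1504.224 m/s


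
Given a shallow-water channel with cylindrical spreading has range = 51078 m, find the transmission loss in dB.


TL = 10*log10(51078) = 47.08

47.08 dB


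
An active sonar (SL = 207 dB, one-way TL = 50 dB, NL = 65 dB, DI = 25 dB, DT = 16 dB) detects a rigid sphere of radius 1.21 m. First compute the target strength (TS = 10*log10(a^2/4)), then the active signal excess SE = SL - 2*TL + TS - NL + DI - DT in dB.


Step 1: TS = 10*log10(1.21^2/4) = -4.36 dB
Step 2: SE = SL - 2*TL + TS - NL + DI - DT = 207 - 2*50 + (-4.36) - 65 + 25 - 16 = 46.64

46.64 dB


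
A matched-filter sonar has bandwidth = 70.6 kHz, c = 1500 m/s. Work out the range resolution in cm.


dR = c/(2*BW) = 1500 / (2 * 70.6e3) = 0.0106 m = 1.06 cm

1.06 cm


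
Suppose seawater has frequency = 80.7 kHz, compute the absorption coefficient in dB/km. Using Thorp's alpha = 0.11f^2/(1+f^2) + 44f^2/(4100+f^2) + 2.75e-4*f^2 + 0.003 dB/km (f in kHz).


f^2 = 6512.49
alpha = 0.11*6512.49/(1+6512.49) + 44*6512.49/(4100+6512.49) + 2.75e-4*6512.49 + 0.003 = 28.905

28.905 dB/km


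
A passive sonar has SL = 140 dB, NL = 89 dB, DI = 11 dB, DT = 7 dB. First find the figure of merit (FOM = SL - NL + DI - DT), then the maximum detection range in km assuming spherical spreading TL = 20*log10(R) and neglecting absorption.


Step 1: FOM = SL - NL + DI - DT = 140 - 89 + 11 - 7 = 55 dB
Step 2: at max range FOM = TL = 20*log10(R), so R = 10^(55/20) = 562.34 m = 0.56 km

0.56 km


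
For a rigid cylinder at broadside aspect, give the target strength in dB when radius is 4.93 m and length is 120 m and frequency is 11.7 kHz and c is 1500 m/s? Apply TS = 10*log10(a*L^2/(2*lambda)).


lambda = 1500/11700 = 0.12821 m
TS = 10*log10(4.93*120^2/(2*0.12821)) = 54.42

54.42 dB


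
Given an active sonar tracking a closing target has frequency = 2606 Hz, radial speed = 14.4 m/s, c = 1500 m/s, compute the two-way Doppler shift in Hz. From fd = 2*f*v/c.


fd = 2*f*v/c = 2 * 2606 * 14.4 / 1500 = 50.04

50.04 Hz


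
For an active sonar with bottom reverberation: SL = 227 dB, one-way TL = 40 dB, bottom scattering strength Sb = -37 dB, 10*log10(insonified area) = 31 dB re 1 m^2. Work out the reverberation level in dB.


RL = SL - 2*TL + Sb + 10*log10(A) = 227 - 2*40 + (-37) + 31 = 141

141 dB


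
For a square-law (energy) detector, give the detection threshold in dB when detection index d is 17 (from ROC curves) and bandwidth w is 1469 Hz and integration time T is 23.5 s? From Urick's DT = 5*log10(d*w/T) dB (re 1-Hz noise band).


15.13 dB


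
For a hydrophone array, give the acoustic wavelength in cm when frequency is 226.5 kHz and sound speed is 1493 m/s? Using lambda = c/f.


lambda = c/f = 1493 / 226500 = 0.0066 m = 0.66 cm

0.66 cm


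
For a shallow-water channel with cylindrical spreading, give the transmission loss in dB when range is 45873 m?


46.62 dB


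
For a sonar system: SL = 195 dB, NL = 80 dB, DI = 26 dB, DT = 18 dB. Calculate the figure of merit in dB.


FOM = SL - NL + DI - DT = 195 - 80 + 26 - 18 = 123

123 dB


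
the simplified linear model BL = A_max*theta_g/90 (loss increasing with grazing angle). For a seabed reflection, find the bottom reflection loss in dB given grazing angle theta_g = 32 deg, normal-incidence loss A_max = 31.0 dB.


BL = A_max * theta_g / 90 = 31.0 * 32 / 90 = 11.02

11.02 dB


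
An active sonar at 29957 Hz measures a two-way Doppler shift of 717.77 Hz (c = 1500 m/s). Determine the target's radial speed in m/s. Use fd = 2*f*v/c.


From fd = 2*f*v/c, v = c*fd/(2*f) = 1500 * 717.77 / (2*29957) = 17.97

17.97 m/s


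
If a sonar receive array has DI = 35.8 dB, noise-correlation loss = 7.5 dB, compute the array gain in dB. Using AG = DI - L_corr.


AG = DI - L_corr = 35.8 - 7.5 = 28.3

28.3 dB


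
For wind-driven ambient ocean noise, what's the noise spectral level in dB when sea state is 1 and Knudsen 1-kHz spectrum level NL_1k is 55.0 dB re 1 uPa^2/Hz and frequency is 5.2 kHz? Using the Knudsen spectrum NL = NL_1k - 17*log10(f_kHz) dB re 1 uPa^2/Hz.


42.83 dB


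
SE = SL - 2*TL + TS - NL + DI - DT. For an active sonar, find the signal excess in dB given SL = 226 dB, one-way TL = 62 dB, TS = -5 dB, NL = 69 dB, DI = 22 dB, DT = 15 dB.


35 dB


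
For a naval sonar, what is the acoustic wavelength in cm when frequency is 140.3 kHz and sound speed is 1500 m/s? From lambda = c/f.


lambda = c/f = 1500 / 140300 = 0.0107 m = 1.07 cm

1.07 cm


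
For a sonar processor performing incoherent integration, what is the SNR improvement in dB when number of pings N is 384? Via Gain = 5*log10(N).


Gain = 5*log10(384) = 12.92

12.92 dB


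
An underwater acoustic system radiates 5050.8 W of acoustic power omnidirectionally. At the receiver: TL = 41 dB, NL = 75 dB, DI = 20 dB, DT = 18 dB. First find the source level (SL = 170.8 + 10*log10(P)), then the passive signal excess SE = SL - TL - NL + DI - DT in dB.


Step 1: SL = 170.8 + 10*log10(5050.8) = 207.83 dB
Step 2: SE = SL - TL - NL + DI - DT = 207.83 - 41 - 75 + 20 - 18 = 93.83

93.83 dB


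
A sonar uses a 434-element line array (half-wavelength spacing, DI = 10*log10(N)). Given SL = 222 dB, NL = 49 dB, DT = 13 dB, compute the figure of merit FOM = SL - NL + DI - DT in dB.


186.37 dB


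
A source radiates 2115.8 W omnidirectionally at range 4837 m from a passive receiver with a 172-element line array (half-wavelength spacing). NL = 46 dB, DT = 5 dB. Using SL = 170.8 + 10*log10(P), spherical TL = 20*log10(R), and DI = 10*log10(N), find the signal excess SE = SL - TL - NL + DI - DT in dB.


Step 1: SL = 170.8 + 10*log10(2115.8) = 204.05 dB
Step 2: TL = 20*log10(4837) = 73.69 dB
Step 3: DI = 10*log10(172) = 22.36 dB
Step 4: SE = SL - TL - NL + DI - DT = 204.05 - 73.69 - 46 + 22.36 - 5 = 101.72

101.72 dB


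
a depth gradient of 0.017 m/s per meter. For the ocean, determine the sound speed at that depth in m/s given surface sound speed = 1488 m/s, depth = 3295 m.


1544.015 m/s


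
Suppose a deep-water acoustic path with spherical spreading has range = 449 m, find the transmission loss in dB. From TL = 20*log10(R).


TL = 20*log10(449) = 53.04

53.04 dB


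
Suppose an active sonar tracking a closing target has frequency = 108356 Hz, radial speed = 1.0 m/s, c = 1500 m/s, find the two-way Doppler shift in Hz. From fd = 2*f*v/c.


fd = 2*f*v/c = 2 * 108356 * 1.0 / 1500 = 144.47

144.47 Hz


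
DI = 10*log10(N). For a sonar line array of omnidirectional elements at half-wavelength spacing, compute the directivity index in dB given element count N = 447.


26.5 dB


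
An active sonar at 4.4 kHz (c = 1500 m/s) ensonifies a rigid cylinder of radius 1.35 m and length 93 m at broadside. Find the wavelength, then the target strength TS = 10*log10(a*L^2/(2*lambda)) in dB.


Step 1: lambda = c/f = 1500/4400 = 0.34091 m
Step 2: TS = 10*log10(a*L^2/(2*lambda)) = 10*log10(1.35*93^2/(2*0.34091)) = 42.34

42.34 dB


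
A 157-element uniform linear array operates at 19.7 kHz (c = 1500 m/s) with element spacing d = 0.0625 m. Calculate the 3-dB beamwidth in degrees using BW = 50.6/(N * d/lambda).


Step 1: lambda = 1500/19700 = 0.07614 m
Step 2: d/lambda = 0.0625/0.07614 = 0.8209
Step 3: BW = 50.6/(N * d/lambda) = 50.6/(157 * 0.8209) = 0.39

0.39 deg


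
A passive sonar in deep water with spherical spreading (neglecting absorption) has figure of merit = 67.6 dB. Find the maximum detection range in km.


At max range FOM = TL, so 20*log10(R) = 67.6
R = 10^(67.6/20) = 2398.83 m = 2.4 km

2.4 km


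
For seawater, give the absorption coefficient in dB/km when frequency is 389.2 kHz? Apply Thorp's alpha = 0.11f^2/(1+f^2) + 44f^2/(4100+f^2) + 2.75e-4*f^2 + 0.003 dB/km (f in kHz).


f^2 = 151476.64
alpha = 0.11*151476.64/(1+151476.64) + 44*151476.64/(4100+151476.64) + 2.75e-4*151476.64 + 0.003 = 84.61

84.61 dB/km


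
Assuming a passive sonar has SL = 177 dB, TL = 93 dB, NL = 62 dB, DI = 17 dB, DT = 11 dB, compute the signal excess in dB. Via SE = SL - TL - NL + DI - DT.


SE = SL - TL - NL + DI - DT = 177 - 93 - 62 + 17 - 11 = 28

28 dB


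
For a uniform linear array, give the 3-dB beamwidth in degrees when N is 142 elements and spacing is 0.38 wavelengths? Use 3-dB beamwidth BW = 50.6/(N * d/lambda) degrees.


0.94 deg


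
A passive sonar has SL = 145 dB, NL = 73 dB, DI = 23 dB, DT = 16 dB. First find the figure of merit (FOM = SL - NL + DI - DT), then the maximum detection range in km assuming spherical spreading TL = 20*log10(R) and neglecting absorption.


Step 1: FOM = SL - NL + DI - DT = 145 - 73 + 23 - 16 = 79 dB
Step 2: at max range FOM = TL = 20*log10(R), so R = 10^(79/20) = 8912.51 m = 8.91 km

8.91 km


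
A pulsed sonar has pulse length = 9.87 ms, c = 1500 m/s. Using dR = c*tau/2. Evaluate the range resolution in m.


dR = c*tau/2 = 1500 * 9.87e-3 / 2 = 7.4025

7.4025 m


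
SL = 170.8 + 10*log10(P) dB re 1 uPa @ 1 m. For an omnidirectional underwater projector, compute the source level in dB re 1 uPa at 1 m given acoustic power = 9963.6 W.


SL = 170.8 + 10*log10(9963.6) = 170.8 + 39.98 = 210.78

210.78 dB


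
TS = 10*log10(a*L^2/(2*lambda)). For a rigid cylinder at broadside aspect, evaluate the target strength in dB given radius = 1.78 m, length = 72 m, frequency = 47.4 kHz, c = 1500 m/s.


lambda = 1500/47400 = 0.03165 m
TS = 10*log10(1.78*72^2/(2*0.03165)) = 51.64

51.64 dB


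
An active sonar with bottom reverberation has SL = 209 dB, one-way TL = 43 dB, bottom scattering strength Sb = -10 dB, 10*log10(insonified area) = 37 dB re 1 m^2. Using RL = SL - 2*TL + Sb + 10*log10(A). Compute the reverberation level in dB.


RL = SL - 2*TL + Sb + 10*log10(A) = 209 - 2*43 + (-10) + 37 = 150

150 dB


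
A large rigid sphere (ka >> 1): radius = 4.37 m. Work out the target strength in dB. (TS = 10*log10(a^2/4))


6.79 dB


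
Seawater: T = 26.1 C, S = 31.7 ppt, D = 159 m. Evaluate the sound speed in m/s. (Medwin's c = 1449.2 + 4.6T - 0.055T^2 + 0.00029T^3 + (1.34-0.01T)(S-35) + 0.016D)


c = 1449.2 + 4.6*26.1 - 0.055*26.1^2 + 0.00029*26.1^3 + (1.34 - 0.01*26.1)*(31.7 - 35) + 0.016*159 = 1535.93

1535.93 m/s


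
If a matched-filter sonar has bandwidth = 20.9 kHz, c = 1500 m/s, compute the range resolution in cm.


dR = c/(2*BW) = 1500 / (2 * 20.9e3) = 0.0359 m = 3.59 cm

3.59 cm


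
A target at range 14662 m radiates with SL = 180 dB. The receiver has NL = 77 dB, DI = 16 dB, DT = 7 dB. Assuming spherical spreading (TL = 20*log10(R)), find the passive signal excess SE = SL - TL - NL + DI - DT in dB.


28.68 dB


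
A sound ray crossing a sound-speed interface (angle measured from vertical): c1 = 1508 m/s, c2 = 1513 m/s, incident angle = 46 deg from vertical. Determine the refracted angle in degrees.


46.2 deg


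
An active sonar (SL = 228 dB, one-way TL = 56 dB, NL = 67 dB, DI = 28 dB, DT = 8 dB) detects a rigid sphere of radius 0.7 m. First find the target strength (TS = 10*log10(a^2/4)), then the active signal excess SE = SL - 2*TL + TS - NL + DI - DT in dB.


Step 1: TS = 10*log10(0.7^2/4) = -9.12 dB
Step 2: SE = SL - 2*TL + TS - NL + DI - DT = 228 - 2*56 + (-9.12) - 67 + 28 - 8 = 59.88

59.88 dB


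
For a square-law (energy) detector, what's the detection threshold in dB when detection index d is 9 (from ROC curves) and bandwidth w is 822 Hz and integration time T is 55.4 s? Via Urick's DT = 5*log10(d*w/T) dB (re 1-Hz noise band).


DT = 5*log10(d*w/T) = 5*log10(9 * 822 / 55.4) = 5*log10(133.54) = 10.63

10.63 dB


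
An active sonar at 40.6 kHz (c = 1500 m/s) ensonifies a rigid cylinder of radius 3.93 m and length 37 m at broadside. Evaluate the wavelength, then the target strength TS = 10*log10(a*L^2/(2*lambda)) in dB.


Step 1: lambda = c/f = 1500/40600 = 0.03695 m
Step 2: TS = 10*log10(a*L^2/(2*lambda)) = 10*log10(3.93*37^2/(2*0.03695)) = 48.62

48.62 dB


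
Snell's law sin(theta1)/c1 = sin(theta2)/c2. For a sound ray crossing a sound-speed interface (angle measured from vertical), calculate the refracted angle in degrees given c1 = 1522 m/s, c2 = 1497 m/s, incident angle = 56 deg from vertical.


54.63 deg


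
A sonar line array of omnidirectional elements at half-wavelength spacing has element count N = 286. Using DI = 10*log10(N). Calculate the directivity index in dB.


24.56 dB


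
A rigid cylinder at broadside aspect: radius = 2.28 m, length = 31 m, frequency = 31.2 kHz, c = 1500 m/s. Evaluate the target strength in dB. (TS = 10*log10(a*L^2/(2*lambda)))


43.58 dB


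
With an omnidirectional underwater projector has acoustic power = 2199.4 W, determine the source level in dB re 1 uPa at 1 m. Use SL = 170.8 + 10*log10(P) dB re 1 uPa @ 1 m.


204.22 dB


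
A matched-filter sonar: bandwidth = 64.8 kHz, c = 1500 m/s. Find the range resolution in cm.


dR = c/(2*BW) = 1500 / (2 * 64.8e3) = 0.0116 m = 1.16 cm

1.16 cm


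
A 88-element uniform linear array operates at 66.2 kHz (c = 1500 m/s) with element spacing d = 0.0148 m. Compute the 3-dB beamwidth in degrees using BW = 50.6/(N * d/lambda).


0.88 deg


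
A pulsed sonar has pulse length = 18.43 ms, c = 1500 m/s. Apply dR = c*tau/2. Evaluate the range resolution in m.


13.8225 m


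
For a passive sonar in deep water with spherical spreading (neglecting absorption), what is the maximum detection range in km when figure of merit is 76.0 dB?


At max range FOM = TL, so 20*log10(R) = 76.0
R = 10^(76.0/20) = 6309.57 m = 6.31 km

6.31 km


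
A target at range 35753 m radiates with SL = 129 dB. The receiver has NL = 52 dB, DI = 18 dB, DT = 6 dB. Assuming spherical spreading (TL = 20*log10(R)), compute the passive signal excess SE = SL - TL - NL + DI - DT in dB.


Step 1: TL = 20*log10(35753) = 91.07 dB
Step 2: SE = 129 - 91.07 - 52 + 18 - 6 = -2.07

-2.07 dB


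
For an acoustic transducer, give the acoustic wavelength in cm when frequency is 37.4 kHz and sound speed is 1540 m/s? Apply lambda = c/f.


lambda = c/f = 1540 / 37400 = 0.0412 m = 4.12 cm

4.12 cm


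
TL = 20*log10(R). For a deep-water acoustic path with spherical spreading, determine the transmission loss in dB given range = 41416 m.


TL = 20*log10(41416) = 92.34

92.34 dB


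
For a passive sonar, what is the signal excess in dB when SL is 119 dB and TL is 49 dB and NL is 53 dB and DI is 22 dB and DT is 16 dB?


SE = SL - TL - NL + DI - DT = 119 - 49 - 53 + 22 - 16 = 23

23 dB


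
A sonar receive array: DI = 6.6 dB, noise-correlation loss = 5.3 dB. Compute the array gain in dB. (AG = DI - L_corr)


AG = DI - L_corr = 6.6 - 5.3 = 1.3

1.3 dB


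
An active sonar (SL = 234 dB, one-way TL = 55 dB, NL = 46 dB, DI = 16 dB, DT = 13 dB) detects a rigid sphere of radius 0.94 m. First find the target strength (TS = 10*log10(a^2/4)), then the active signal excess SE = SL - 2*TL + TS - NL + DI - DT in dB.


Step 1: TS = 10*log10(0.94^2/4) = -6.56 dB
Step 2: SE = SL - 2*TL + TS - NL + DI - DT = 234 - 2*55 + (-6.56) - 46 + 16 - 13 = 74.44

74.44 dB


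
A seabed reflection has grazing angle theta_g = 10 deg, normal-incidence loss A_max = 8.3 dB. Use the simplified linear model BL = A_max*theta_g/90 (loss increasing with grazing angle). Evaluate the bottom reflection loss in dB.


0.92 dB


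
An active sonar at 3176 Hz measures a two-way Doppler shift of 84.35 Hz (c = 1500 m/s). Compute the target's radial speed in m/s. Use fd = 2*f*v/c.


From fd = 2*f*v/c, v = c*fd/(2*f) = 1500 * 84.35 / (2*3176) = 19.92

19.92 m/s


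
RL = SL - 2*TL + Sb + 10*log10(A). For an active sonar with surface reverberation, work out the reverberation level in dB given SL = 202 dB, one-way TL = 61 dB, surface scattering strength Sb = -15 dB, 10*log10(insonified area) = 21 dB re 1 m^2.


86 dB


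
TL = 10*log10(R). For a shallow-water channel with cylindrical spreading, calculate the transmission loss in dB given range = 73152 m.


TL = 10*log10(73152) = 48.64

48.64 dB


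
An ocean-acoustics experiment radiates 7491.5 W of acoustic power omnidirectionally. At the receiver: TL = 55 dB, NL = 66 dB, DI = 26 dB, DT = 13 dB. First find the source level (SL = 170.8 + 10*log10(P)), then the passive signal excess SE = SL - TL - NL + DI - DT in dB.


Step 1: SL = 170.8 + 10*log10(7491.5) = 209.55 dB
Step 2: SE = SL - TL - NL + DI - DT = 209.55 - 55 - 66 + 26 - 13 = 101.55

101.55 dB


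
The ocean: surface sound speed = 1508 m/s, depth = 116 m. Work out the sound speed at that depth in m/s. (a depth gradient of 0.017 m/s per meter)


1509.972 m/s


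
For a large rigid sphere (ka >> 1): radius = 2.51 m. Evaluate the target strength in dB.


1.97 dB


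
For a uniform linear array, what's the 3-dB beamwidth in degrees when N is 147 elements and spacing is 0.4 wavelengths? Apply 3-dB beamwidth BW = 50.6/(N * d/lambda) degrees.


0.86 deg


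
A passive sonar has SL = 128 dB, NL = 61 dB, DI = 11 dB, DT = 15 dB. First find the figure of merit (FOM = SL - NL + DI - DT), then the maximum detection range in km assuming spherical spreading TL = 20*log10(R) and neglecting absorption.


Step 1: FOM = SL - NL + DI - DT = 128 - 61 + 11 - 15 = 63 dB
Step 2: at max range FOM = TL = 20*log10(R), so R = 10^(63/20) = 1412.54 m = 1.41 km

1.41 km


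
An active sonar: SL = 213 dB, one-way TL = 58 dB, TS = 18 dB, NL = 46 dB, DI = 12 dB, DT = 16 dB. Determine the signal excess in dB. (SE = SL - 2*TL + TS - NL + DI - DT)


65 dB


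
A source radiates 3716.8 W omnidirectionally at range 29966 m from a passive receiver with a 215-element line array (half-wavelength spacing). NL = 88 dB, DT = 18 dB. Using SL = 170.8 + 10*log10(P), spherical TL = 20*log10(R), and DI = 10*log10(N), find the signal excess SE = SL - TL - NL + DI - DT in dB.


34.29 dB


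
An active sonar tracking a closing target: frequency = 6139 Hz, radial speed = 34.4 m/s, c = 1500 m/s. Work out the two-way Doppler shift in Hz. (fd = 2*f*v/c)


281.58 Hz


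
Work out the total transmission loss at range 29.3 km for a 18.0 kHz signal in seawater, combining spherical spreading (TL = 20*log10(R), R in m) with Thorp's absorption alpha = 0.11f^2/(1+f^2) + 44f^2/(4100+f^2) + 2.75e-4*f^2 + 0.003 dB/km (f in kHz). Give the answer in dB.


Step 1 (Thorp): alpha = 0.11*324.0/(1+324.0) + 44*324.0/(4100+324.0) + 2.75e-4*324.0 + 0.003 = 3.4242 dB/km
Step 2: TL_spread = 20*log10(29300) = 89.34 dB
Step 3: TL_abs = alpha*R = 3.4242 * 29.3 = 100.33 dB
Step 4: TL_total = 89.34 + 100.33 = 189.67

189.67 dB


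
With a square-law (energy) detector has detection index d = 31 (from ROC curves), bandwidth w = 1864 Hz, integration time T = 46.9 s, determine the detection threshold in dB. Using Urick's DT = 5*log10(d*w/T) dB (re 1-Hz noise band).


DT = 5*log10(d*w/T) = 5*log10(31 * 1864 / 46.9) = 5*log10(1232.07) = 15.45

15.45 dB


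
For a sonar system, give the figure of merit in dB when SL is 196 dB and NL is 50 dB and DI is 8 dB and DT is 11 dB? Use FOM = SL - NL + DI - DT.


143 dB


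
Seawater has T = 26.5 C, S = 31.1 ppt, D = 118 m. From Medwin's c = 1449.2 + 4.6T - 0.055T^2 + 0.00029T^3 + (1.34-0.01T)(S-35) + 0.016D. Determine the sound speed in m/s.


1535.57 m/s


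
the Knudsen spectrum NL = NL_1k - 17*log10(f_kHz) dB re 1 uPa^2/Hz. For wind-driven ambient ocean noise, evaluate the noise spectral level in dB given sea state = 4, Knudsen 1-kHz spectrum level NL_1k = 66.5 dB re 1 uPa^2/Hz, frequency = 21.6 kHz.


NL = NL_1k - 17*log10(f_kHz) = 66.5 - 17*log10(21.6) = 66.5 - (22.69) = 43.81

43.81 dB
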